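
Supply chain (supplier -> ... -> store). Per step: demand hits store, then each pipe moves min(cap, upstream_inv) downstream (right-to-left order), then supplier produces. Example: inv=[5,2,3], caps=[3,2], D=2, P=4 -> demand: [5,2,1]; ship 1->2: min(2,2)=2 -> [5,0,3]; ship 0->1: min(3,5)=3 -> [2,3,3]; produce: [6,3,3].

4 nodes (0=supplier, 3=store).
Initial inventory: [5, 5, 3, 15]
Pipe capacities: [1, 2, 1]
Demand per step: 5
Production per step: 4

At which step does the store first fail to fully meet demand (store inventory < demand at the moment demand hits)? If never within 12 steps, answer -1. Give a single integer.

Step 1: demand=5,sold=5 ship[2->3]=1 ship[1->2]=2 ship[0->1]=1 prod=4 -> [8 4 4 11]
Step 2: demand=5,sold=5 ship[2->3]=1 ship[1->2]=2 ship[0->1]=1 prod=4 -> [11 3 5 7]
Step 3: demand=5,sold=5 ship[2->3]=1 ship[1->2]=2 ship[0->1]=1 prod=4 -> [14 2 6 3]
Step 4: demand=5,sold=3 ship[2->3]=1 ship[1->2]=2 ship[0->1]=1 prod=4 -> [17 1 7 1]
Step 5: demand=5,sold=1 ship[2->3]=1 ship[1->2]=1 ship[0->1]=1 prod=4 -> [20 1 7 1]
Step 6: demand=5,sold=1 ship[2->3]=1 ship[1->2]=1 ship[0->1]=1 prod=4 -> [23 1 7 1]
Step 7: demand=5,sold=1 ship[2->3]=1 ship[1->2]=1 ship[0->1]=1 prod=4 -> [26 1 7 1]
Step 8: demand=5,sold=1 ship[2->3]=1 ship[1->2]=1 ship[0->1]=1 prod=4 -> [29 1 7 1]
Step 9: demand=5,sold=1 ship[2->3]=1 ship[1->2]=1 ship[0->1]=1 prod=4 -> [32 1 7 1]
Step 10: demand=5,sold=1 ship[2->3]=1 ship[1->2]=1 ship[0->1]=1 prod=4 -> [35 1 7 1]
Step 11: demand=5,sold=1 ship[2->3]=1 ship[1->2]=1 ship[0->1]=1 prod=4 -> [38 1 7 1]
Step 12: demand=5,sold=1 ship[2->3]=1 ship[1->2]=1 ship[0->1]=1 prod=4 -> [41 1 7 1]
First stockout at step 4

4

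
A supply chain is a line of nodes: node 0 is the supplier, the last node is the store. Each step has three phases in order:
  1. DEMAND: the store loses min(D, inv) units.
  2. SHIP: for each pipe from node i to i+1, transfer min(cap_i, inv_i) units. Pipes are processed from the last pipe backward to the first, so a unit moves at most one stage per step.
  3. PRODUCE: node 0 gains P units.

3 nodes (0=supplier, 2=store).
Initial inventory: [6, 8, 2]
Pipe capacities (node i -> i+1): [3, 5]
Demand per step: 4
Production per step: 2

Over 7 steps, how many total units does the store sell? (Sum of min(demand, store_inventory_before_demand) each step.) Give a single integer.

Answer: 24

Derivation:
Step 1: sold=2 (running total=2) -> [5 6 5]
Step 2: sold=4 (running total=6) -> [4 4 6]
Step 3: sold=4 (running total=10) -> [3 3 6]
Step 4: sold=4 (running total=14) -> [2 3 5]
Step 5: sold=4 (running total=18) -> [2 2 4]
Step 6: sold=4 (running total=22) -> [2 2 2]
Step 7: sold=2 (running total=24) -> [2 2 2]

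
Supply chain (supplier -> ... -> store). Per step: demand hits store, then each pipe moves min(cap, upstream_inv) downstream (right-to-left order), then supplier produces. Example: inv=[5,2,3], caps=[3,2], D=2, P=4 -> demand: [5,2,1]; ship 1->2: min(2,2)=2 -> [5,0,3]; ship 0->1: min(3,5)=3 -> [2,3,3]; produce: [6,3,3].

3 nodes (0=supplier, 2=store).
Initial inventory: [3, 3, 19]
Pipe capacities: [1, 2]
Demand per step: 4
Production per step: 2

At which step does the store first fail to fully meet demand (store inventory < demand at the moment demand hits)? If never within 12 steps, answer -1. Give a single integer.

Step 1: demand=4,sold=4 ship[1->2]=2 ship[0->1]=1 prod=2 -> [4 2 17]
Step 2: demand=4,sold=4 ship[1->2]=2 ship[0->1]=1 prod=2 -> [5 1 15]
Step 3: demand=4,sold=4 ship[1->2]=1 ship[0->1]=1 prod=2 -> [6 1 12]
Step 4: demand=4,sold=4 ship[1->2]=1 ship[0->1]=1 prod=2 -> [7 1 9]
Step 5: demand=4,sold=4 ship[1->2]=1 ship[0->1]=1 prod=2 -> [8 1 6]
Step 6: demand=4,sold=4 ship[1->2]=1 ship[0->1]=1 prod=2 -> [9 1 3]
Step 7: demand=4,sold=3 ship[1->2]=1 ship[0->1]=1 prod=2 -> [10 1 1]
Step 8: demand=4,sold=1 ship[1->2]=1 ship[0->1]=1 prod=2 -> [11 1 1]
Step 9: demand=4,sold=1 ship[1->2]=1 ship[0->1]=1 prod=2 -> [12 1 1]
Step 10: demand=4,sold=1 ship[1->2]=1 ship[0->1]=1 prod=2 -> [13 1 1]
Step 11: demand=4,sold=1 ship[1->2]=1 ship[0->1]=1 prod=2 -> [14 1 1]
Step 12: demand=4,sold=1 ship[1->2]=1 ship[0->1]=1 prod=2 -> [15 1 1]
First stockout at step 7

7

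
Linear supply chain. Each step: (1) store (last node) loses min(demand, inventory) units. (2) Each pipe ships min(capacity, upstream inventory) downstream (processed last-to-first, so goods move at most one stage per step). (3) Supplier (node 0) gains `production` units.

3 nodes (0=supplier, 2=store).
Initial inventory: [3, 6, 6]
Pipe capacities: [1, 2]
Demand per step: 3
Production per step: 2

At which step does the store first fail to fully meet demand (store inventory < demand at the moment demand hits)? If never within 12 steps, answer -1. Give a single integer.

Step 1: demand=3,sold=3 ship[1->2]=2 ship[0->1]=1 prod=2 -> [4 5 5]
Step 2: demand=3,sold=3 ship[1->2]=2 ship[0->1]=1 prod=2 -> [5 4 4]
Step 3: demand=3,sold=3 ship[1->2]=2 ship[0->1]=1 prod=2 -> [6 3 3]
Step 4: demand=3,sold=3 ship[1->2]=2 ship[0->1]=1 prod=2 -> [7 2 2]
Step 5: demand=3,sold=2 ship[1->2]=2 ship[0->1]=1 prod=2 -> [8 1 2]
Step 6: demand=3,sold=2 ship[1->2]=1 ship[0->1]=1 prod=2 -> [9 1 1]
Step 7: demand=3,sold=1 ship[1->2]=1 ship[0->1]=1 prod=2 -> [10 1 1]
Step 8: demand=3,sold=1 ship[1->2]=1 ship[0->1]=1 prod=2 -> [11 1 1]
Step 9: demand=3,sold=1 ship[1->2]=1 ship[0->1]=1 prod=2 -> [12 1 1]
Step 10: demand=3,sold=1 ship[1->2]=1 ship[0->1]=1 prod=2 -> [13 1 1]
Step 11: demand=3,sold=1 ship[1->2]=1 ship[0->1]=1 prod=2 -> [14 1 1]
Step 12: demand=3,sold=1 ship[1->2]=1 ship[0->1]=1 prod=2 -> [15 1 1]
First stockout at step 5

5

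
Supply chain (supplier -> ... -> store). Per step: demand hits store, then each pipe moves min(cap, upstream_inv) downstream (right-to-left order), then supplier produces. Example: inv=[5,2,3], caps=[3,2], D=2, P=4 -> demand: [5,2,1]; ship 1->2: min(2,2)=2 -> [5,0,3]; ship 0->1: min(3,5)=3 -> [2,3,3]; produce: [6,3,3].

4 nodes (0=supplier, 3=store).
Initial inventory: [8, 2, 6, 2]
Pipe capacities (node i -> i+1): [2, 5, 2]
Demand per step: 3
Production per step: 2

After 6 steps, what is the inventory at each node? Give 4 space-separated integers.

Step 1: demand=3,sold=2 ship[2->3]=2 ship[1->2]=2 ship[0->1]=2 prod=2 -> inv=[8 2 6 2]
Step 2: demand=3,sold=2 ship[2->3]=2 ship[1->2]=2 ship[0->1]=2 prod=2 -> inv=[8 2 6 2]
Step 3: demand=3,sold=2 ship[2->3]=2 ship[1->2]=2 ship[0->1]=2 prod=2 -> inv=[8 2 6 2]
Step 4: demand=3,sold=2 ship[2->3]=2 ship[1->2]=2 ship[0->1]=2 prod=2 -> inv=[8 2 6 2]
Step 5: demand=3,sold=2 ship[2->3]=2 ship[1->2]=2 ship[0->1]=2 prod=2 -> inv=[8 2 6 2]
Step 6: demand=3,sold=2 ship[2->3]=2 ship[1->2]=2 ship[0->1]=2 prod=2 -> inv=[8 2 6 2]

8 2 6 2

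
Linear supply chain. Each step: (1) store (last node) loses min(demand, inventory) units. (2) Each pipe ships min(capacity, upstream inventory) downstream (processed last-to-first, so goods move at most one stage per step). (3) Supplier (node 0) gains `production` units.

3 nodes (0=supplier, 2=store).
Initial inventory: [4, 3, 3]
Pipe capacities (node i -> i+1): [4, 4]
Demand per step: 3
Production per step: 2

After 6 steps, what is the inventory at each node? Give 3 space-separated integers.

Step 1: demand=3,sold=3 ship[1->2]=3 ship[0->1]=4 prod=2 -> inv=[2 4 3]
Step 2: demand=3,sold=3 ship[1->2]=4 ship[0->1]=2 prod=2 -> inv=[2 2 4]
Step 3: demand=3,sold=3 ship[1->2]=2 ship[0->1]=2 prod=2 -> inv=[2 2 3]
Step 4: demand=3,sold=3 ship[1->2]=2 ship[0->1]=2 prod=2 -> inv=[2 2 2]
Step 5: demand=3,sold=2 ship[1->2]=2 ship[0->1]=2 prod=2 -> inv=[2 2 2]
Step 6: demand=3,sold=2 ship[1->2]=2 ship[0->1]=2 prod=2 -> inv=[2 2 2]

2 2 2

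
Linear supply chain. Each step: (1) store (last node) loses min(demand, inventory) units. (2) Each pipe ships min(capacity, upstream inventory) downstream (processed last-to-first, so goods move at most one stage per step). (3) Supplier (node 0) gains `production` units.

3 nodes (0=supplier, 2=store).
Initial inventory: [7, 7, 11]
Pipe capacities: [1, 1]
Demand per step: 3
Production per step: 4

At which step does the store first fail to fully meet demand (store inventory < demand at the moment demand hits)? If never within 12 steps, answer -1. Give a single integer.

Step 1: demand=3,sold=3 ship[1->2]=1 ship[0->1]=1 prod=4 -> [10 7 9]
Step 2: demand=3,sold=3 ship[1->2]=1 ship[0->1]=1 prod=4 -> [13 7 7]
Step 3: demand=3,sold=3 ship[1->2]=1 ship[0->1]=1 prod=4 -> [16 7 5]
Step 4: demand=3,sold=3 ship[1->2]=1 ship[0->1]=1 prod=4 -> [19 7 3]
Step 5: demand=3,sold=3 ship[1->2]=1 ship[0->1]=1 prod=4 -> [22 7 1]
Step 6: demand=3,sold=1 ship[1->2]=1 ship[0->1]=1 prod=4 -> [25 7 1]
Step 7: demand=3,sold=1 ship[1->2]=1 ship[0->1]=1 prod=4 -> [28 7 1]
Step 8: demand=3,sold=1 ship[1->2]=1 ship[0->1]=1 prod=4 -> [31 7 1]
Step 9: demand=3,sold=1 ship[1->2]=1 ship[0->1]=1 prod=4 -> [34 7 1]
Step 10: demand=3,sold=1 ship[1->2]=1 ship[0->1]=1 prod=4 -> [37 7 1]
Step 11: demand=3,sold=1 ship[1->2]=1 ship[0->1]=1 prod=4 -> [40 7 1]
Step 12: demand=3,sold=1 ship[1->2]=1 ship[0->1]=1 prod=4 -> [43 7 1]
First stockout at step 6

6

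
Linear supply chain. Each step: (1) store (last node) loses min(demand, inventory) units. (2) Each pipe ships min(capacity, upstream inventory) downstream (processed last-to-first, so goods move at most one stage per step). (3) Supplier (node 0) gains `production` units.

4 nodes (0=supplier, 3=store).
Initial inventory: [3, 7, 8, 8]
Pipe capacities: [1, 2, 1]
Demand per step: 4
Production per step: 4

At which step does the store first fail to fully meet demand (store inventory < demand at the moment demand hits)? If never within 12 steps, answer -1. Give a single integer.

Step 1: demand=4,sold=4 ship[2->3]=1 ship[1->2]=2 ship[0->1]=1 prod=4 -> [6 6 9 5]
Step 2: demand=4,sold=4 ship[2->3]=1 ship[1->2]=2 ship[0->1]=1 prod=4 -> [9 5 10 2]
Step 3: demand=4,sold=2 ship[2->3]=1 ship[1->2]=2 ship[0->1]=1 prod=4 -> [12 4 11 1]
Step 4: demand=4,sold=1 ship[2->3]=1 ship[1->2]=2 ship[0->1]=1 prod=4 -> [15 3 12 1]
Step 5: demand=4,sold=1 ship[2->3]=1 ship[1->2]=2 ship[0->1]=1 prod=4 -> [18 2 13 1]
Step 6: demand=4,sold=1 ship[2->3]=1 ship[1->2]=2 ship[0->1]=1 prod=4 -> [21 1 14 1]
Step 7: demand=4,sold=1 ship[2->3]=1 ship[1->2]=1 ship[0->1]=1 prod=4 -> [24 1 14 1]
Step 8: demand=4,sold=1 ship[2->3]=1 ship[1->2]=1 ship[0->1]=1 prod=4 -> [27 1 14 1]
Step 9: demand=4,sold=1 ship[2->3]=1 ship[1->2]=1 ship[0->1]=1 prod=4 -> [30 1 14 1]
Step 10: demand=4,sold=1 ship[2->3]=1 ship[1->2]=1 ship[0->1]=1 prod=4 -> [33 1 14 1]
Step 11: demand=4,sold=1 ship[2->3]=1 ship[1->2]=1 ship[0->1]=1 prod=4 -> [36 1 14 1]
Step 12: demand=4,sold=1 ship[2->3]=1 ship[1->2]=1 ship[0->1]=1 prod=4 -> [39 1 14 1]
First stockout at step 3

3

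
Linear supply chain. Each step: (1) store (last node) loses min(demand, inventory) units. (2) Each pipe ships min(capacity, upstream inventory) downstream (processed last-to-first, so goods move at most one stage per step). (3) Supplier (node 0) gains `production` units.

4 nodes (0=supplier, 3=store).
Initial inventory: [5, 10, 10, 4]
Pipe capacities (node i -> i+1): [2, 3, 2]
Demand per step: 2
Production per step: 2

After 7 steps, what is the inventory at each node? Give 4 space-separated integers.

Step 1: demand=2,sold=2 ship[2->3]=2 ship[1->2]=3 ship[0->1]=2 prod=2 -> inv=[5 9 11 4]
Step 2: demand=2,sold=2 ship[2->3]=2 ship[1->2]=3 ship[0->1]=2 prod=2 -> inv=[5 8 12 4]
Step 3: demand=2,sold=2 ship[2->3]=2 ship[1->2]=3 ship[0->1]=2 prod=2 -> inv=[5 7 13 4]
Step 4: demand=2,sold=2 ship[2->3]=2 ship[1->2]=3 ship[0->1]=2 prod=2 -> inv=[5 6 14 4]
Step 5: demand=2,sold=2 ship[2->3]=2 ship[1->2]=3 ship[0->1]=2 prod=2 -> inv=[5 5 15 4]
Step 6: demand=2,sold=2 ship[2->3]=2 ship[1->2]=3 ship[0->1]=2 prod=2 -> inv=[5 4 16 4]
Step 7: demand=2,sold=2 ship[2->3]=2 ship[1->2]=3 ship[0->1]=2 prod=2 -> inv=[5 3 17 4]

5 3 17 4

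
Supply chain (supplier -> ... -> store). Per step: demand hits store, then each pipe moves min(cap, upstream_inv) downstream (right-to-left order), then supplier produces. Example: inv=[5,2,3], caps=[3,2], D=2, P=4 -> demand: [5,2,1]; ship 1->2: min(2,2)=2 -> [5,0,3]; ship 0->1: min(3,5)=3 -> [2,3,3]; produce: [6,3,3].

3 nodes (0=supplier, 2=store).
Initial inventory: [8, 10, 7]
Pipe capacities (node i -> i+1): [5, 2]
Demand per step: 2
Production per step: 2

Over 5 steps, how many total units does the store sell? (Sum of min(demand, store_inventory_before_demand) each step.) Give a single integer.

Step 1: sold=2 (running total=2) -> [5 13 7]
Step 2: sold=2 (running total=4) -> [2 16 7]
Step 3: sold=2 (running total=6) -> [2 16 7]
Step 4: sold=2 (running total=8) -> [2 16 7]
Step 5: sold=2 (running total=10) -> [2 16 7]

Answer: 10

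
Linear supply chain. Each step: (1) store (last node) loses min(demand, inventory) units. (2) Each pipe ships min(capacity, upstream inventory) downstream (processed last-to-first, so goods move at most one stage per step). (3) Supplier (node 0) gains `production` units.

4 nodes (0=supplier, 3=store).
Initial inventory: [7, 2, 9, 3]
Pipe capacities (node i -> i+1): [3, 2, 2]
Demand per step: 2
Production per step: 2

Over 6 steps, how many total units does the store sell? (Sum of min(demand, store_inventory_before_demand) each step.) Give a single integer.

Answer: 12

Derivation:
Step 1: sold=2 (running total=2) -> [6 3 9 3]
Step 2: sold=2 (running total=4) -> [5 4 9 3]
Step 3: sold=2 (running total=6) -> [4 5 9 3]
Step 4: sold=2 (running total=8) -> [3 6 9 3]
Step 5: sold=2 (running total=10) -> [2 7 9 3]
Step 6: sold=2 (running total=12) -> [2 7 9 3]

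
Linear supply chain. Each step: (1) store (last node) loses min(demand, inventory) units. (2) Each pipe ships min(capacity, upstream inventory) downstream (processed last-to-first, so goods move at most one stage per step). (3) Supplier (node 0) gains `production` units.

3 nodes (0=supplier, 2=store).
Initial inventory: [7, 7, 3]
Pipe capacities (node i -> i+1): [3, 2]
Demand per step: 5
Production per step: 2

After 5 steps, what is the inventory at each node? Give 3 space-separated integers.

Step 1: demand=5,sold=3 ship[1->2]=2 ship[0->1]=3 prod=2 -> inv=[6 8 2]
Step 2: demand=5,sold=2 ship[1->2]=2 ship[0->1]=3 prod=2 -> inv=[5 9 2]
Step 3: demand=5,sold=2 ship[1->2]=2 ship[0->1]=3 prod=2 -> inv=[4 10 2]
Step 4: demand=5,sold=2 ship[1->2]=2 ship[0->1]=3 prod=2 -> inv=[3 11 2]
Step 5: demand=5,sold=2 ship[1->2]=2 ship[0->1]=3 prod=2 -> inv=[2 12 2]

2 12 2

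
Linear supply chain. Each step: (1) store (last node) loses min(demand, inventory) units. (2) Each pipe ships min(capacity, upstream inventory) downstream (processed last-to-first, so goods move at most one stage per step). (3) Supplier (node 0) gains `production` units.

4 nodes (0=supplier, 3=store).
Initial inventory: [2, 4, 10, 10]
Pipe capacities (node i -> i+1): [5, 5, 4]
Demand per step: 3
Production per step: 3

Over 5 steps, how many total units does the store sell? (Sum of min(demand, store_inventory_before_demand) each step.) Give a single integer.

Answer: 15

Derivation:
Step 1: sold=3 (running total=3) -> [3 2 10 11]
Step 2: sold=3 (running total=6) -> [3 3 8 12]
Step 3: sold=3 (running total=9) -> [3 3 7 13]
Step 4: sold=3 (running total=12) -> [3 3 6 14]
Step 5: sold=3 (running total=15) -> [3 3 5 15]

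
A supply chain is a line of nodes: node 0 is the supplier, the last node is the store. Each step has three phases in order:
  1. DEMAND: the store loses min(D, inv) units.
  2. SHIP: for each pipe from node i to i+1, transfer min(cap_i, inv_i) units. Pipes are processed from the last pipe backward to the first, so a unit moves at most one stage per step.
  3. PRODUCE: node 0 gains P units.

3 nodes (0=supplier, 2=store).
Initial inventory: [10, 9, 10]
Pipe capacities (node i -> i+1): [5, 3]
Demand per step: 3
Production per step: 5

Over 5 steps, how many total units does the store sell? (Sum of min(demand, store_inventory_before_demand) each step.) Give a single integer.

Answer: 15

Derivation:
Step 1: sold=3 (running total=3) -> [10 11 10]
Step 2: sold=3 (running total=6) -> [10 13 10]
Step 3: sold=3 (running total=9) -> [10 15 10]
Step 4: sold=3 (running total=12) -> [10 17 10]
Step 5: sold=3 (running total=15) -> [10 19 10]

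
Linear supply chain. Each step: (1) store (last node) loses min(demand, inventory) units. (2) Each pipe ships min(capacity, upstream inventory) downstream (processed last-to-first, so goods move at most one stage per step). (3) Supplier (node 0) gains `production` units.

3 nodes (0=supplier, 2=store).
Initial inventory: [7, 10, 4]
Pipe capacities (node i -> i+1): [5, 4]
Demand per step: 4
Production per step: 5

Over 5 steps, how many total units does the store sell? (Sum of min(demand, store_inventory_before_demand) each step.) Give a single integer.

Step 1: sold=4 (running total=4) -> [7 11 4]
Step 2: sold=4 (running total=8) -> [7 12 4]
Step 3: sold=4 (running total=12) -> [7 13 4]
Step 4: sold=4 (running total=16) -> [7 14 4]
Step 5: sold=4 (running total=20) -> [7 15 4]

Answer: 20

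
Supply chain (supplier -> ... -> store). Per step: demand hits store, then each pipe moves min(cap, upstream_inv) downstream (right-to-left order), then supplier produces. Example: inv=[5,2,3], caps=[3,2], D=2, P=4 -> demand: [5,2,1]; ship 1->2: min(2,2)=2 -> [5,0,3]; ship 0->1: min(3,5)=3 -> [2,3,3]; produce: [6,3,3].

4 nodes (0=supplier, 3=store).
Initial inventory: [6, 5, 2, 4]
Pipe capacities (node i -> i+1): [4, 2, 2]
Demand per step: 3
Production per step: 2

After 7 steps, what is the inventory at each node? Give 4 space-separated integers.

Step 1: demand=3,sold=3 ship[2->3]=2 ship[1->2]=2 ship[0->1]=4 prod=2 -> inv=[4 7 2 3]
Step 2: demand=3,sold=3 ship[2->3]=2 ship[1->2]=2 ship[0->1]=4 prod=2 -> inv=[2 9 2 2]
Step 3: demand=3,sold=2 ship[2->3]=2 ship[1->2]=2 ship[0->1]=2 prod=2 -> inv=[2 9 2 2]
Step 4: demand=3,sold=2 ship[2->3]=2 ship[1->2]=2 ship[0->1]=2 prod=2 -> inv=[2 9 2 2]
Step 5: demand=3,sold=2 ship[2->3]=2 ship[1->2]=2 ship[0->1]=2 prod=2 -> inv=[2 9 2 2]
Step 6: demand=3,sold=2 ship[2->3]=2 ship[1->2]=2 ship[0->1]=2 prod=2 -> inv=[2 9 2 2]
Step 7: demand=3,sold=2 ship[2->3]=2 ship[1->2]=2 ship[0->1]=2 prod=2 -> inv=[2 9 2 2]

2 9 2 2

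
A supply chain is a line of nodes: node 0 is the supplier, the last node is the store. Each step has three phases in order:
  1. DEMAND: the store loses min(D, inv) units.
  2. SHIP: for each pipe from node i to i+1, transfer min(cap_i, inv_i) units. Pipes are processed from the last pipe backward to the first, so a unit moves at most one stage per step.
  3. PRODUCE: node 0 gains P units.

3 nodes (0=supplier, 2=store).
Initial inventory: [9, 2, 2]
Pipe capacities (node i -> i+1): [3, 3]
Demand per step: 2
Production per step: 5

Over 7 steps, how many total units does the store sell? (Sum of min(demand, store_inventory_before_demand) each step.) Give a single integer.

Answer: 14

Derivation:
Step 1: sold=2 (running total=2) -> [11 3 2]
Step 2: sold=2 (running total=4) -> [13 3 3]
Step 3: sold=2 (running total=6) -> [15 3 4]
Step 4: sold=2 (running total=8) -> [17 3 5]
Step 5: sold=2 (running total=10) -> [19 3 6]
Step 6: sold=2 (running total=12) -> [21 3 7]
Step 7: sold=2 (running total=14) -> [23 3 8]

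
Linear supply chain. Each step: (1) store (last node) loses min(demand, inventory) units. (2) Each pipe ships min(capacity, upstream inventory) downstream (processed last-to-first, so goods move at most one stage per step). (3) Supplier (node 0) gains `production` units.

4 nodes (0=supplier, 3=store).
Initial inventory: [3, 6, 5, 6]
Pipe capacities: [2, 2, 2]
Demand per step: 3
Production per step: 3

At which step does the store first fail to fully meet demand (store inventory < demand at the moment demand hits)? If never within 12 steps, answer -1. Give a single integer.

Step 1: demand=3,sold=3 ship[2->3]=2 ship[1->2]=2 ship[0->1]=2 prod=3 -> [4 6 5 5]
Step 2: demand=3,sold=3 ship[2->3]=2 ship[1->2]=2 ship[0->1]=2 prod=3 -> [5 6 5 4]
Step 3: demand=3,sold=3 ship[2->3]=2 ship[1->2]=2 ship[0->1]=2 prod=3 -> [6 6 5 3]
Step 4: demand=3,sold=3 ship[2->3]=2 ship[1->2]=2 ship[0->1]=2 prod=3 -> [7 6 5 2]
Step 5: demand=3,sold=2 ship[2->3]=2 ship[1->2]=2 ship[0->1]=2 prod=3 -> [8 6 5 2]
Step 6: demand=3,sold=2 ship[2->3]=2 ship[1->2]=2 ship[0->1]=2 prod=3 -> [9 6 5 2]
Step 7: demand=3,sold=2 ship[2->3]=2 ship[1->2]=2 ship[0->1]=2 prod=3 -> [10 6 5 2]
Step 8: demand=3,sold=2 ship[2->3]=2 ship[1->2]=2 ship[0->1]=2 prod=3 -> [11 6 5 2]
Step 9: demand=3,sold=2 ship[2->3]=2 ship[1->2]=2 ship[0->1]=2 prod=3 -> [12 6 5 2]
Step 10: demand=3,sold=2 ship[2->3]=2 ship[1->2]=2 ship[0->1]=2 prod=3 -> [13 6 5 2]
Step 11: demand=3,sold=2 ship[2->3]=2 ship[1->2]=2 ship[0->1]=2 prod=3 -> [14 6 5 2]
Step 12: demand=3,sold=2 ship[2->3]=2 ship[1->2]=2 ship[0->1]=2 prod=3 -> [15 6 5 2]
First stockout at step 5

5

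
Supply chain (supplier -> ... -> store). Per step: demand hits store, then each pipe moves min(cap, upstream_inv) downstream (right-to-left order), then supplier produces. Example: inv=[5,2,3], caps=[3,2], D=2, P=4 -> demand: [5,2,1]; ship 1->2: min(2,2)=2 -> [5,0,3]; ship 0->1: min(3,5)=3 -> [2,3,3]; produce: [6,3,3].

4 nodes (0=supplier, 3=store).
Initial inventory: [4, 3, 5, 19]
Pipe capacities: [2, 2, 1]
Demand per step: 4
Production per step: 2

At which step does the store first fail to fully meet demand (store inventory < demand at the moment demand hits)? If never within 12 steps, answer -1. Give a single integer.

Step 1: demand=4,sold=4 ship[2->3]=1 ship[1->2]=2 ship[0->1]=2 prod=2 -> [4 3 6 16]
Step 2: demand=4,sold=4 ship[2->3]=1 ship[1->2]=2 ship[0->1]=2 prod=2 -> [4 3 7 13]
Step 3: demand=4,sold=4 ship[2->3]=1 ship[1->2]=2 ship[0->1]=2 prod=2 -> [4 3 8 10]
Step 4: demand=4,sold=4 ship[2->3]=1 ship[1->2]=2 ship[0->1]=2 prod=2 -> [4 3 9 7]
Step 5: demand=4,sold=4 ship[2->3]=1 ship[1->2]=2 ship[0->1]=2 prod=2 -> [4 3 10 4]
Step 6: demand=4,sold=4 ship[2->3]=1 ship[1->2]=2 ship[0->1]=2 prod=2 -> [4 3 11 1]
Step 7: demand=4,sold=1 ship[2->3]=1 ship[1->2]=2 ship[0->1]=2 prod=2 -> [4 3 12 1]
Step 8: demand=4,sold=1 ship[2->3]=1 ship[1->2]=2 ship[0->1]=2 prod=2 -> [4 3 13 1]
Step 9: demand=4,sold=1 ship[2->3]=1 ship[1->2]=2 ship[0->1]=2 prod=2 -> [4 3 14 1]
Step 10: demand=4,sold=1 ship[2->3]=1 ship[1->2]=2 ship[0->1]=2 prod=2 -> [4 3 15 1]
Step 11: demand=4,sold=1 ship[2->3]=1 ship[1->2]=2 ship[0->1]=2 prod=2 -> [4 3 16 1]
Step 12: demand=4,sold=1 ship[2->3]=1 ship[1->2]=2 ship[0->1]=2 prod=2 -> [4 3 17 1]
First stockout at step 7

7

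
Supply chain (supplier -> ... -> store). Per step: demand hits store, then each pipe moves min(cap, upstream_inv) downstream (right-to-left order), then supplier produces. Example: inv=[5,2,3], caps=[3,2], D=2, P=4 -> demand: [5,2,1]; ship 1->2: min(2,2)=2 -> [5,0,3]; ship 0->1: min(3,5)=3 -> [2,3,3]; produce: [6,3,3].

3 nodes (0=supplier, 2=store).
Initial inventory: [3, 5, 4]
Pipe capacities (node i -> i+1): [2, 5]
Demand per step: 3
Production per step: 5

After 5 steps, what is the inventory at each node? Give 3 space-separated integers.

Step 1: demand=3,sold=3 ship[1->2]=5 ship[0->1]=2 prod=5 -> inv=[6 2 6]
Step 2: demand=3,sold=3 ship[1->2]=2 ship[0->1]=2 prod=5 -> inv=[9 2 5]
Step 3: demand=3,sold=3 ship[1->2]=2 ship[0->1]=2 prod=5 -> inv=[12 2 4]
Step 4: demand=3,sold=3 ship[1->2]=2 ship[0->1]=2 prod=5 -> inv=[15 2 3]
Step 5: demand=3,sold=3 ship[1->2]=2 ship[0->1]=2 prod=5 -> inv=[18 2 2]

18 2 2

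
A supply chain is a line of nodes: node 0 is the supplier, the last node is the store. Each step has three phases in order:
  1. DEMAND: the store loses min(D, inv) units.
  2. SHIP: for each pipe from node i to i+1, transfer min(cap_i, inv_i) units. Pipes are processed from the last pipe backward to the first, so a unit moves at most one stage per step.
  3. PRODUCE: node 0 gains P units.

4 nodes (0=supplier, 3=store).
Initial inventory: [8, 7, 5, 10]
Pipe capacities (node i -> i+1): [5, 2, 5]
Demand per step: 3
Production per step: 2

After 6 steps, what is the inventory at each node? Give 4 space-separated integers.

Step 1: demand=3,sold=3 ship[2->3]=5 ship[1->2]=2 ship[0->1]=5 prod=2 -> inv=[5 10 2 12]
Step 2: demand=3,sold=3 ship[2->3]=2 ship[1->2]=2 ship[0->1]=5 prod=2 -> inv=[2 13 2 11]
Step 3: demand=3,sold=3 ship[2->3]=2 ship[1->2]=2 ship[0->1]=2 prod=2 -> inv=[2 13 2 10]
Step 4: demand=3,sold=3 ship[2->3]=2 ship[1->2]=2 ship[0->1]=2 prod=2 -> inv=[2 13 2 9]
Step 5: demand=3,sold=3 ship[2->3]=2 ship[1->2]=2 ship[0->1]=2 prod=2 -> inv=[2 13 2 8]
Step 6: demand=3,sold=3 ship[2->3]=2 ship[1->2]=2 ship[0->1]=2 prod=2 -> inv=[2 13 2 7]

2 13 2 7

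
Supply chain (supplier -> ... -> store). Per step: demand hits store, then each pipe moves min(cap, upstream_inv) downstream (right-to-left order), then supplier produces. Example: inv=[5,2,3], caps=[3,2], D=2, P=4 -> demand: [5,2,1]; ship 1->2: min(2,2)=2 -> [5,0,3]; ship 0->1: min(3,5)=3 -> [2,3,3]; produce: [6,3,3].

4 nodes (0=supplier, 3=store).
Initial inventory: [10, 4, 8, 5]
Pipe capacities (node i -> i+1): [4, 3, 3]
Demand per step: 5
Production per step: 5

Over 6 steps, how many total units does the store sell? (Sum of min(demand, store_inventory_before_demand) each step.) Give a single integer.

Step 1: sold=5 (running total=5) -> [11 5 8 3]
Step 2: sold=3 (running total=8) -> [12 6 8 3]
Step 3: sold=3 (running total=11) -> [13 7 8 3]
Step 4: sold=3 (running total=14) -> [14 8 8 3]
Step 5: sold=3 (running total=17) -> [15 9 8 3]
Step 6: sold=3 (running total=20) -> [16 10 8 3]

Answer: 20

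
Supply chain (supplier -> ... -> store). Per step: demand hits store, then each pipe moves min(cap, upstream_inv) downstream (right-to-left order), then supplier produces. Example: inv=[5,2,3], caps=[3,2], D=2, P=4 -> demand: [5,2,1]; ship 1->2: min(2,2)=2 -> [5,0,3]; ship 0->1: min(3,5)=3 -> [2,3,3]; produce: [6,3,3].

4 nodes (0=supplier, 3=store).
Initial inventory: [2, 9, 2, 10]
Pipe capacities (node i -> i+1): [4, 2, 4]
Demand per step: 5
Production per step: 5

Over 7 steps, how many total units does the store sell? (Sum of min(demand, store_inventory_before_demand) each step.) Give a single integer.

Answer: 22

Derivation:
Step 1: sold=5 (running total=5) -> [5 9 2 7]
Step 2: sold=5 (running total=10) -> [6 11 2 4]
Step 3: sold=4 (running total=14) -> [7 13 2 2]
Step 4: sold=2 (running total=16) -> [8 15 2 2]
Step 5: sold=2 (running total=18) -> [9 17 2 2]
Step 6: sold=2 (running total=20) -> [10 19 2 2]
Step 7: sold=2 (running total=22) -> [11 21 2 2]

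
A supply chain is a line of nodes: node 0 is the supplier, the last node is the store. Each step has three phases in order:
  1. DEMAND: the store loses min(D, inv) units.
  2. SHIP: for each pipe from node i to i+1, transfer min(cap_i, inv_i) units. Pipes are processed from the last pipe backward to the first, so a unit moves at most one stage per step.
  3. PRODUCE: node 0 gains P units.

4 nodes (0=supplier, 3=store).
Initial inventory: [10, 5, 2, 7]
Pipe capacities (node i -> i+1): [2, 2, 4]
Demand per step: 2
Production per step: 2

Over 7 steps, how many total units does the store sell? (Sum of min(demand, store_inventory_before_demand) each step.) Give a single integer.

Step 1: sold=2 (running total=2) -> [10 5 2 7]
Step 2: sold=2 (running total=4) -> [10 5 2 7]
Step 3: sold=2 (running total=6) -> [10 5 2 7]
Step 4: sold=2 (running total=8) -> [10 5 2 7]
Step 5: sold=2 (running total=10) -> [10 5 2 7]
Step 6: sold=2 (running total=12) -> [10 5 2 7]
Step 7: sold=2 (running total=14) -> [10 5 2 7]

Answer: 14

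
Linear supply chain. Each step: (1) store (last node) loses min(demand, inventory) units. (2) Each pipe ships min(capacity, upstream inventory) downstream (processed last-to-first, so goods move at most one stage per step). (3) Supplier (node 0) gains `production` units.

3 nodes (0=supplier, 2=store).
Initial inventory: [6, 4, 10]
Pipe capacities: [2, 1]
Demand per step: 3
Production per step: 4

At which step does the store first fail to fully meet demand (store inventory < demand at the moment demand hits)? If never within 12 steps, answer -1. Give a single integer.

Step 1: demand=3,sold=3 ship[1->2]=1 ship[0->1]=2 prod=4 -> [8 5 8]
Step 2: demand=3,sold=3 ship[1->2]=1 ship[0->1]=2 prod=4 -> [10 6 6]
Step 3: demand=3,sold=3 ship[1->2]=1 ship[0->1]=2 prod=4 -> [12 7 4]
Step 4: demand=3,sold=3 ship[1->2]=1 ship[0->1]=2 prod=4 -> [14 8 2]
Step 5: demand=3,sold=2 ship[1->2]=1 ship[0->1]=2 prod=4 -> [16 9 1]
Step 6: demand=3,sold=1 ship[1->2]=1 ship[0->1]=2 prod=4 -> [18 10 1]
Step 7: demand=3,sold=1 ship[1->2]=1 ship[0->1]=2 prod=4 -> [20 11 1]
Step 8: demand=3,sold=1 ship[1->2]=1 ship[0->1]=2 prod=4 -> [22 12 1]
Step 9: demand=3,sold=1 ship[1->2]=1 ship[0->1]=2 prod=4 -> [24 13 1]
Step 10: demand=3,sold=1 ship[1->2]=1 ship[0->1]=2 prod=4 -> [26 14 1]
Step 11: demand=3,sold=1 ship[1->2]=1 ship[0->1]=2 prod=4 -> [28 15 1]
Step 12: demand=3,sold=1 ship[1->2]=1 ship[0->1]=2 prod=4 -> [30 16 1]
First stockout at step 5

5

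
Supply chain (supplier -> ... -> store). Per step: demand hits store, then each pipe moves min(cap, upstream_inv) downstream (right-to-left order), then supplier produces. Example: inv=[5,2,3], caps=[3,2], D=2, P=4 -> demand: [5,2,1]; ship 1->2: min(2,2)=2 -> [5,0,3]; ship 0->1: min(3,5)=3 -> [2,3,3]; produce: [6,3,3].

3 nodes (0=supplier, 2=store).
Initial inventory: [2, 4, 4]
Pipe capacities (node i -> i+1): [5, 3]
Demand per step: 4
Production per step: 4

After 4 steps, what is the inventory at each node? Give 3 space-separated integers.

Step 1: demand=4,sold=4 ship[1->2]=3 ship[0->1]=2 prod=4 -> inv=[4 3 3]
Step 2: demand=4,sold=3 ship[1->2]=3 ship[0->1]=4 prod=4 -> inv=[4 4 3]
Step 3: demand=4,sold=3 ship[1->2]=3 ship[0->1]=4 prod=4 -> inv=[4 5 3]
Step 4: demand=4,sold=3 ship[1->2]=3 ship[0->1]=4 prod=4 -> inv=[4 6 3]

4 6 3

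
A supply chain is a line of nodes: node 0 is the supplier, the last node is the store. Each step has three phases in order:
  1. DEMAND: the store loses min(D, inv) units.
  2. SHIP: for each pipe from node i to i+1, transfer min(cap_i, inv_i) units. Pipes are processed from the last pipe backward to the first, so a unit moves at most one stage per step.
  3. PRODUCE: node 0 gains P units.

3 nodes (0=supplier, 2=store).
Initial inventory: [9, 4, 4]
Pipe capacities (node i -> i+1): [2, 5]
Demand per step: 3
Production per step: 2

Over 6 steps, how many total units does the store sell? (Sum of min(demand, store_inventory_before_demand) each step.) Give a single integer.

Step 1: sold=3 (running total=3) -> [9 2 5]
Step 2: sold=3 (running total=6) -> [9 2 4]
Step 3: sold=3 (running total=9) -> [9 2 3]
Step 4: sold=3 (running total=12) -> [9 2 2]
Step 5: sold=2 (running total=14) -> [9 2 2]
Step 6: sold=2 (running total=16) -> [9 2 2]

Answer: 16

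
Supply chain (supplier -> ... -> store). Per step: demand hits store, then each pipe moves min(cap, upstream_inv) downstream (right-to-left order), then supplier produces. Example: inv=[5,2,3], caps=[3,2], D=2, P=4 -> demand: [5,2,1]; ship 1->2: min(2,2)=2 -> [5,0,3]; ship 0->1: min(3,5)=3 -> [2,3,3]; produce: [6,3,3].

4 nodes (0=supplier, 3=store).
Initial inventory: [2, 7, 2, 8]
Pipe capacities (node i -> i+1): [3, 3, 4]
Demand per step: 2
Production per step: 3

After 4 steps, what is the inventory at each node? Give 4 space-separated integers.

Step 1: demand=2,sold=2 ship[2->3]=2 ship[1->2]=3 ship[0->1]=2 prod=3 -> inv=[3 6 3 8]
Step 2: demand=2,sold=2 ship[2->3]=3 ship[1->2]=3 ship[0->1]=3 prod=3 -> inv=[3 6 3 9]
Step 3: demand=2,sold=2 ship[2->3]=3 ship[1->2]=3 ship[0->1]=3 prod=3 -> inv=[3 6 3 10]
Step 4: demand=2,sold=2 ship[2->3]=3 ship[1->2]=3 ship[0->1]=3 prod=3 -> inv=[3 6 3 11]

3 6 3 11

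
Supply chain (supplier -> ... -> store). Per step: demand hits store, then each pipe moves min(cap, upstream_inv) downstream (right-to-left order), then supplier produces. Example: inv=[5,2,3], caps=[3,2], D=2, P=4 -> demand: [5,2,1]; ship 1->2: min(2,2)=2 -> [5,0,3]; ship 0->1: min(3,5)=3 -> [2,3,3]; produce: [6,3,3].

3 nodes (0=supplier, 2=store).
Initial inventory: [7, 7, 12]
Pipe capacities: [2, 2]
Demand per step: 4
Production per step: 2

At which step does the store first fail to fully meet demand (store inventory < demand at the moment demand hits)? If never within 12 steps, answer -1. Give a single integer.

Step 1: demand=4,sold=4 ship[1->2]=2 ship[0->1]=2 prod=2 -> [7 7 10]
Step 2: demand=4,sold=4 ship[1->2]=2 ship[0->1]=2 prod=2 -> [7 7 8]
Step 3: demand=4,sold=4 ship[1->2]=2 ship[0->1]=2 prod=2 -> [7 7 6]
Step 4: demand=4,sold=4 ship[1->2]=2 ship[0->1]=2 prod=2 -> [7 7 4]
Step 5: demand=4,sold=4 ship[1->2]=2 ship[0->1]=2 prod=2 -> [7 7 2]
Step 6: demand=4,sold=2 ship[1->2]=2 ship[0->1]=2 prod=2 -> [7 7 2]
Step 7: demand=4,sold=2 ship[1->2]=2 ship[0->1]=2 prod=2 -> [7 7 2]
Step 8: demand=4,sold=2 ship[1->2]=2 ship[0->1]=2 prod=2 -> [7 7 2]
Step 9: demand=4,sold=2 ship[1->2]=2 ship[0->1]=2 prod=2 -> [7 7 2]
Step 10: demand=4,sold=2 ship[1->2]=2 ship[0->1]=2 prod=2 -> [7 7 2]
Step 11: demand=4,sold=2 ship[1->2]=2 ship[0->1]=2 prod=2 -> [7 7 2]
Step 12: demand=4,sold=2 ship[1->2]=2 ship[0->1]=2 prod=2 -> [7 7 2]
First stockout at step 6

6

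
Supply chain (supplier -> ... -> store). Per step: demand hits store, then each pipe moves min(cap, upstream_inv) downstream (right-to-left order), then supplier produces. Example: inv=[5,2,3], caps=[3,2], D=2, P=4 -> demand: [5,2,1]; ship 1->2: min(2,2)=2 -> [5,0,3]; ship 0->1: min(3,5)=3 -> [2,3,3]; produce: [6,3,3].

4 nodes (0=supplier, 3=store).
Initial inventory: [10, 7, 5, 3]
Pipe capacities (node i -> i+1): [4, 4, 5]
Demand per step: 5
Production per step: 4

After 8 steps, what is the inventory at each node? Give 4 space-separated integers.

Step 1: demand=5,sold=3 ship[2->3]=5 ship[1->2]=4 ship[0->1]=4 prod=4 -> inv=[10 7 4 5]
Step 2: demand=5,sold=5 ship[2->3]=4 ship[1->2]=4 ship[0->1]=4 prod=4 -> inv=[10 7 4 4]
Step 3: demand=5,sold=4 ship[2->3]=4 ship[1->2]=4 ship[0->1]=4 prod=4 -> inv=[10 7 4 4]
Step 4: demand=5,sold=4 ship[2->3]=4 ship[1->2]=4 ship[0->1]=4 prod=4 -> inv=[10 7 4 4]
Step 5: demand=5,sold=4 ship[2->3]=4 ship[1->2]=4 ship[0->1]=4 prod=4 -> inv=[10 7 4 4]
Step 6: demand=5,sold=4 ship[2->3]=4 ship[1->2]=4 ship[0->1]=4 prod=4 -> inv=[10 7 4 4]
Step 7: demand=5,sold=4 ship[2->3]=4 ship[1->2]=4 ship[0->1]=4 prod=4 -> inv=[10 7 4 4]
Step 8: demand=5,sold=4 ship[2->3]=4 ship[1->2]=4 ship[0->1]=4 prod=4 -> inv=[10 7 4 4]

10 7 4 4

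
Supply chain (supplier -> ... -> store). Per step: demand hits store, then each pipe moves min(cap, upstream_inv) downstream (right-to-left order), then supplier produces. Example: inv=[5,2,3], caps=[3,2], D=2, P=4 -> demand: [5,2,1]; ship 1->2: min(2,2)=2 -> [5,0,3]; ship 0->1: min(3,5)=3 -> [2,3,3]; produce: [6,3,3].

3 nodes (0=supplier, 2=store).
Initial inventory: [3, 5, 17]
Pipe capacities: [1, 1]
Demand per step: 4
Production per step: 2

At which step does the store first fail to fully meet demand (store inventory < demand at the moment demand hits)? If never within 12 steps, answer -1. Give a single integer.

Step 1: demand=4,sold=4 ship[1->2]=1 ship[0->1]=1 prod=2 -> [4 5 14]
Step 2: demand=4,sold=4 ship[1->2]=1 ship[0->1]=1 prod=2 -> [5 5 11]
Step 3: demand=4,sold=4 ship[1->2]=1 ship[0->1]=1 prod=2 -> [6 5 8]
Step 4: demand=4,sold=4 ship[1->2]=1 ship[0->1]=1 prod=2 -> [7 5 5]
Step 5: demand=4,sold=4 ship[1->2]=1 ship[0->1]=1 prod=2 -> [8 5 2]
Step 6: demand=4,sold=2 ship[1->2]=1 ship[0->1]=1 prod=2 -> [9 5 1]
Step 7: demand=4,sold=1 ship[1->2]=1 ship[0->1]=1 prod=2 -> [10 5 1]
Step 8: demand=4,sold=1 ship[1->2]=1 ship[0->1]=1 prod=2 -> [11 5 1]
Step 9: demand=4,sold=1 ship[1->2]=1 ship[0->1]=1 prod=2 -> [12 5 1]
Step 10: demand=4,sold=1 ship[1->2]=1 ship[0->1]=1 prod=2 -> [13 5 1]
Step 11: demand=4,sold=1 ship[1->2]=1 ship[0->1]=1 prod=2 -> [14 5 1]
Step 12: demand=4,sold=1 ship[1->2]=1 ship[0->1]=1 prod=2 -> [15 5 1]
First stockout at step 6

6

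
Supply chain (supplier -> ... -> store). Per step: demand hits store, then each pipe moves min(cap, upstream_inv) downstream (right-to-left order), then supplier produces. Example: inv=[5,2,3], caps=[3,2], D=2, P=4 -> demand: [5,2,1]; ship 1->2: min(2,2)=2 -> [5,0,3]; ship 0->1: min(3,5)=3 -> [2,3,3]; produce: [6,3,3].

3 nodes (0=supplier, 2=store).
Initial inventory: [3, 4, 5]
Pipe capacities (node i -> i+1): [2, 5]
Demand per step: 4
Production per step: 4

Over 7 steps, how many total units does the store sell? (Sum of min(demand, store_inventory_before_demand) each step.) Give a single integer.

Step 1: sold=4 (running total=4) -> [5 2 5]
Step 2: sold=4 (running total=8) -> [7 2 3]
Step 3: sold=3 (running total=11) -> [9 2 2]
Step 4: sold=2 (running total=13) -> [11 2 2]
Step 5: sold=2 (running total=15) -> [13 2 2]
Step 6: sold=2 (running total=17) -> [15 2 2]
Step 7: sold=2 (running total=19) -> [17 2 2]

Answer: 19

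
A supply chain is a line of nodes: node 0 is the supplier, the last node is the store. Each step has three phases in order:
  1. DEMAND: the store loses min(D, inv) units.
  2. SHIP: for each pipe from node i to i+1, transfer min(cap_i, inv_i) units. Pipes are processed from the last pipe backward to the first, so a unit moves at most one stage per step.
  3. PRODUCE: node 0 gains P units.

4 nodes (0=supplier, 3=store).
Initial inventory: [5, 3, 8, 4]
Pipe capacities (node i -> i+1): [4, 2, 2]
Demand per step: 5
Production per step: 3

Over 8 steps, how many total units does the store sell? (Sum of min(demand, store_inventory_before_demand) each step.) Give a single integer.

Answer: 18

Derivation:
Step 1: sold=4 (running total=4) -> [4 5 8 2]
Step 2: sold=2 (running total=6) -> [3 7 8 2]
Step 3: sold=2 (running total=8) -> [3 8 8 2]
Step 4: sold=2 (running total=10) -> [3 9 8 2]
Step 5: sold=2 (running total=12) -> [3 10 8 2]
Step 6: sold=2 (running total=14) -> [3 11 8 2]
Step 7: sold=2 (running total=16) -> [3 12 8 2]
Step 8: sold=2 (running total=18) -> [3 13 8 2]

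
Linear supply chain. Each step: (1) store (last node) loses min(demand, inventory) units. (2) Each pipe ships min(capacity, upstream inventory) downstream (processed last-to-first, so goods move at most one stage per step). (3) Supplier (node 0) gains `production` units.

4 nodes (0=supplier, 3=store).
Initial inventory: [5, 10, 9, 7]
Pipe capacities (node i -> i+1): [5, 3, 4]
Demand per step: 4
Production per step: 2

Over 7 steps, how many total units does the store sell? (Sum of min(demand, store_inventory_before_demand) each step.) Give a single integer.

Answer: 28

Derivation:
Step 1: sold=4 (running total=4) -> [2 12 8 7]
Step 2: sold=4 (running total=8) -> [2 11 7 7]
Step 3: sold=4 (running total=12) -> [2 10 6 7]
Step 4: sold=4 (running total=16) -> [2 9 5 7]
Step 5: sold=4 (running total=20) -> [2 8 4 7]
Step 6: sold=4 (running total=24) -> [2 7 3 7]
Step 7: sold=4 (running total=28) -> [2 6 3 6]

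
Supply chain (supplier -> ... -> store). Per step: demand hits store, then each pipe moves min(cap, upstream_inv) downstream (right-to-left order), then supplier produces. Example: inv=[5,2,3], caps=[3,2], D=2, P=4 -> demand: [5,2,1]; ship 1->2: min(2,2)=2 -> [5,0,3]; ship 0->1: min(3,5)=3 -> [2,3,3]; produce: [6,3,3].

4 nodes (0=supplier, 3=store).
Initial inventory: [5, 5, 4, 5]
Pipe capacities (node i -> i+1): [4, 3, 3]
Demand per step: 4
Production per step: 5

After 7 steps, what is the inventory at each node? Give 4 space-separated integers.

Step 1: demand=4,sold=4 ship[2->3]=3 ship[1->2]=3 ship[0->1]=4 prod=5 -> inv=[6 6 4 4]
Step 2: demand=4,sold=4 ship[2->3]=3 ship[1->2]=3 ship[0->1]=4 prod=5 -> inv=[7 7 4 3]
Step 3: demand=4,sold=3 ship[2->3]=3 ship[1->2]=3 ship[0->1]=4 prod=5 -> inv=[8 8 4 3]
Step 4: demand=4,sold=3 ship[2->3]=3 ship[1->2]=3 ship[0->1]=4 prod=5 -> inv=[9 9 4 3]
Step 5: demand=4,sold=3 ship[2->3]=3 ship[1->2]=3 ship[0->1]=4 prod=5 -> inv=[10 10 4 3]
Step 6: demand=4,sold=3 ship[2->3]=3 ship[1->2]=3 ship[0->1]=4 prod=5 -> inv=[11 11 4 3]
Step 7: demand=4,sold=3 ship[2->3]=3 ship[1->2]=3 ship[0->1]=4 prod=5 -> inv=[12 12 4 3]

12 12 4 3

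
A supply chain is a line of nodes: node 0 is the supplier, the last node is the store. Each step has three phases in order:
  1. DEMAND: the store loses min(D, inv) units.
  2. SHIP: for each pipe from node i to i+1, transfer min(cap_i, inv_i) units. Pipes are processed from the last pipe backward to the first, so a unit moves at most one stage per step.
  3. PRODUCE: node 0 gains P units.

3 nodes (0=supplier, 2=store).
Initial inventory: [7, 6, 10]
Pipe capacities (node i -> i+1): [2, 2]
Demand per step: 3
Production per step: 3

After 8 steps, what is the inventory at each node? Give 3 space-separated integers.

Step 1: demand=3,sold=3 ship[1->2]=2 ship[0->1]=2 prod=3 -> inv=[8 6 9]
Step 2: demand=3,sold=3 ship[1->2]=2 ship[0->1]=2 prod=3 -> inv=[9 6 8]
Step 3: demand=3,sold=3 ship[1->2]=2 ship[0->1]=2 prod=3 -> inv=[10 6 7]
Step 4: demand=3,sold=3 ship[1->2]=2 ship[0->1]=2 prod=3 -> inv=[11 6 6]
Step 5: demand=3,sold=3 ship[1->2]=2 ship[0->1]=2 prod=3 -> inv=[12 6 5]
Step 6: demand=3,sold=3 ship[1->2]=2 ship[0->1]=2 prod=3 -> inv=[13 6 4]
Step 7: demand=3,sold=3 ship[1->2]=2 ship[0->1]=2 prod=3 -> inv=[14 6 3]
Step 8: demand=3,sold=3 ship[1->2]=2 ship[0->1]=2 prod=3 -> inv=[15 6 2]

15 6 2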